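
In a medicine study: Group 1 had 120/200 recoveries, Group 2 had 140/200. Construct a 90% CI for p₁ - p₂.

p̂₁ = 0.6, p̂₂ = 0.7. Difference = -0.1. CI = (-0.178, -0.022)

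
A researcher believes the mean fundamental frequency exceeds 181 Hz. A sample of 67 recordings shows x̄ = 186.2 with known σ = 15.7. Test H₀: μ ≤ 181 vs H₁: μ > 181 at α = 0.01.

z = 2.711. Critical value: 2.33. Reject H₀.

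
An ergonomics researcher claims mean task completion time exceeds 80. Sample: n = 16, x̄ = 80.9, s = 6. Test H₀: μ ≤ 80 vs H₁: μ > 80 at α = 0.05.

t = (80.9 - 80)/(6/√16) = 0.6, df = 15. Critical t = 1.753. Fail to reject H₀.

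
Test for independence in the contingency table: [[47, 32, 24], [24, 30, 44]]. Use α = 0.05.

χ² = 13.281. df = 2, critical = 5.991. Reject H₀. Variables are dependent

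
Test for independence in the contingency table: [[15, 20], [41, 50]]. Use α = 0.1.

χ² = 0.049. df = 1, critical = 2.706. Fail to reject H₀. No evidence of dependence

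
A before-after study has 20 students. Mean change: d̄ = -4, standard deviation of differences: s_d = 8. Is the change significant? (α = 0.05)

t = d̄/(s_d/√n) = -4/(8/√20) = -2.236. df = 19, critical t = ±2.093. Reject H₀.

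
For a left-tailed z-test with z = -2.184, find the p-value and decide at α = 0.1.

p = P(Z < -2.184) = Φ(-2.184) ≈ 0.0145. Since p < 0.1, reject H₀ (significant) at α = 0.1.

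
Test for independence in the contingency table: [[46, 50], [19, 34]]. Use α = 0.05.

χ² = 2.022. df = 1, critical = 3.841. Fail to reject H₀. No evidence of dependence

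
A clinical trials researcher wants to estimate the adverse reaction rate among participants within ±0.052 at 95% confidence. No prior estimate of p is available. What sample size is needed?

Conservative approach: use p = 0.5 (maximizes p(1-p) = 0.25). n = z²(0.25)/E² = 1.96²×0.25/0.052² = 355.2 → n = 356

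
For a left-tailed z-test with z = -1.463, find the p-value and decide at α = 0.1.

p = P(Z < -1.463) = Φ(-1.463) ≈ 0.0717. Since p < 0.1, reject H₀ (significant) at α = 0.1.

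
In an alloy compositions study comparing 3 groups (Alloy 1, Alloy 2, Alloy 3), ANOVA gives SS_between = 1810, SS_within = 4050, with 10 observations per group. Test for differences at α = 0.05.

df_between = 2, df_within = 27. F = MS_between/MS_within = 905.0/150.0 = 6.033. F_crit ≈ 3.354. Reject H₀. At least one mean differs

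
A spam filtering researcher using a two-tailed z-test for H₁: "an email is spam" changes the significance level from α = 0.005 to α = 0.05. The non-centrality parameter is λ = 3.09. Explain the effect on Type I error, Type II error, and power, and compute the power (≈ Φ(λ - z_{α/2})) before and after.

Increasing α from 0.005 to 0.05:
• Type I error rate increases (α is the Type I rate by definition).
• Critical value moves from z_{α/2} = 2.807 to 1.96, so power = Φ(λ - z_{α/2}) goes from Φ(3.09 - 2.807) = 0.611 to Φ(3.09 - 1.96) = 0.871.
• Type II error rate β = 1 - power therefore decreases (0.389 → 0.129).
Appropriate when false negatives are costly — here, a spam email lands in the inbox.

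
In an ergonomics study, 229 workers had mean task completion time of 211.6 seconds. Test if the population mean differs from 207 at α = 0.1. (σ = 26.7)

z = (x̄ - μ₀)/(σ/√n) = (211.6 - 207)/(26.7/√229) = 2.607. Critical value: ±1.645. Since |2.607| > 1.645, Reject H₀.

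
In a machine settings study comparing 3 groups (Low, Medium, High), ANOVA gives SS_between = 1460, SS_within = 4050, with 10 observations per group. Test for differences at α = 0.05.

df_between = 2, df_within = 27. F = MS_between/MS_within = 730.0/150.0 = 4.867. F_crit ≈ 3.354. Reject H₀. At least one mean differs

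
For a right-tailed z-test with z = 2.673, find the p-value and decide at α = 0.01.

p = P(Z > 2.673) = 1 - Φ(2.673) ≈ 0.0038. Since p < 0.01, reject H₀ (significant) at α = 0.01.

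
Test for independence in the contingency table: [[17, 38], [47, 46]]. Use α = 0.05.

χ² = 5.425. df = 1, critical = 3.841. Reject H₀. Variables are dependent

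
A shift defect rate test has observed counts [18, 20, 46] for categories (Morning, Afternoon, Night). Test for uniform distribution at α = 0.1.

Expected = 28 each. χ² = Σ(O-E)²/E = 17.429. df = 2, critical value = 4.605. Reject H₀.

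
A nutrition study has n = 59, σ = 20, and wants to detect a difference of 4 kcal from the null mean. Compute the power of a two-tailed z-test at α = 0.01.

SE = σ/√n = 20/√59 = 2.604. Non-centrality λ = d/SE = 4/2.604 = 1.536. Power ≈ Φ(λ - z_{α/2}) = Φ(1.536 - 2.576) = Φ(-1.04) = 0.149.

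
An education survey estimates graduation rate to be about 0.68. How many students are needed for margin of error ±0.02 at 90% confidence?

n = z²p(1-p)/E² = 1.645²×0.68×0.32/0.02² = 1472.1 → n = 1473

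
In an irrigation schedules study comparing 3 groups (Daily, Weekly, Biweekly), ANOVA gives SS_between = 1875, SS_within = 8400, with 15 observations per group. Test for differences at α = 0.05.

df_between = 2, df_within = 42. F = MS_between/MS_within = 937.5/200.0 = 4.688. F_crit ≈ 3.22. Reject H₀. At least one mean differs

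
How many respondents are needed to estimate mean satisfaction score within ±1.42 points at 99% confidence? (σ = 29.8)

n = (z*σ/E)² = (2.576×29.8/1.42)² = 2922.5 → n = 2923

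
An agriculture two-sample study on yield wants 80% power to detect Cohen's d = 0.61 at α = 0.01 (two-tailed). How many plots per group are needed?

z_{α/2} = 2.576, z_β = Φ⁻¹(0.8) = 0.842. For medium effect (d = 0.61): n per group = 2(z_{α/2} + z_β)²/d² = 2(2.576 + 0.842)²/0.61² = 62.8 → 63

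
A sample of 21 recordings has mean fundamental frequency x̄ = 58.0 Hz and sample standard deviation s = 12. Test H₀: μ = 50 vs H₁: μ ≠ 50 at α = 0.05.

t = (x̄ - μ₀)/(s/√n) = (58.0 - 50)/(12/√21) = 3.055. df = 20, critical t = ±2.086. Reject H₀.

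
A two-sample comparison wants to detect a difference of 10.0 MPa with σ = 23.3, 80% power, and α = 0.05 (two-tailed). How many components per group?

n per group = 2(z_α/2 + z_β)²σ²/d² = 2×(1.96 + 0.84)²×23.3²/10.0² = 85.1 → n = 86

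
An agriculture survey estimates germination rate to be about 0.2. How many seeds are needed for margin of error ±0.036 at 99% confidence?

n = z²p(1-p)/E² = 2.576²×0.2×0.8/0.036² = 819.2 → n = 820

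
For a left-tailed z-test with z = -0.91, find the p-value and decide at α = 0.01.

p = P(Z < -0.91) = Φ(-0.91) ≈ 0.1814. Since p ≥ 0.01, fail to reject H₀ (not significant) at α = 0.01.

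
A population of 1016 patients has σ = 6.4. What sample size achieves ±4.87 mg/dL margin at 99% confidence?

Without FPC: n₀ = (2.576×6.4/4.87)² = 11.46. With FPC: n = n₀N/(n₀+N-1) = 11.3 → n = 12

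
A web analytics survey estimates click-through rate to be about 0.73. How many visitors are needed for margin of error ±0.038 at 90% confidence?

n = z²p(1-p)/E² = 1.645²×0.73×0.27/0.038² = 369.4 → n = 370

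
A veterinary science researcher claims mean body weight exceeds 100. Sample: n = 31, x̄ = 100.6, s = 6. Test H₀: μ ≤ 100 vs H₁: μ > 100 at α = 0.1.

t = (100.6 - 100)/(6/√31) = 0.557, df = 30. Critical t = 1.31. Fail to reject H₀.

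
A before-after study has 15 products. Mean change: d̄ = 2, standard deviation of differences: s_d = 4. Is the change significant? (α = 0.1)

t = d̄/(s_d/√n) = 2/(4/√15) = 1.936. df = 14, critical t = ±1.761. Reject H₀.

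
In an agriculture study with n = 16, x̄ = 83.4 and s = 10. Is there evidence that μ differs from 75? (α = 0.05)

t = (x̄ - μ₀)/(s/√n) = (83.4 - 75)/(10/√16) = 3.36. df = 15, critical t = ±2.131. Reject H₀.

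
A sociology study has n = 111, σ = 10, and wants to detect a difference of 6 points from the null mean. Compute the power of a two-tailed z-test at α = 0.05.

SE = σ/√n = 10/√111 = 0.949. Non-centrality λ = d/SE = 6/0.949 = 6.321. Power ≈ Φ(λ - z_{α/2}) = Φ(6.321 - 1.96) = Φ(4.361) = 1.0.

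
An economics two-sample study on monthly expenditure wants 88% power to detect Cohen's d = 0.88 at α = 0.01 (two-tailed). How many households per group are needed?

z_{α/2} = 2.576, z_β = Φ⁻¹(0.88) = 1.175. For large effect (d = 0.88): n per group = 2(z_{α/2} + z_β)²/d² = 2(2.576 + 1.175)²/0.88² = 36.3 → 37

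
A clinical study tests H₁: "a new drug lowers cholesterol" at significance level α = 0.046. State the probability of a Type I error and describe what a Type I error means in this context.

P(Type I error) = α = 0.046. A Type I error is rejecting H₀ when H₀ is actually true (false positive) — here, concluding that a new drug lowers cholesterol when in fact this is not the case. Consequence: approving an ineffective drug — patients take a useless medication and may skip effective alternatives.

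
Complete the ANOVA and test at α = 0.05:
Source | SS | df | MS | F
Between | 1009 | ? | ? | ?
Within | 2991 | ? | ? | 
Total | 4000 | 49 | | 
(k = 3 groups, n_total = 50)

df_between = 2, df_within = 47. MS_between = 504.5, MS_within = 63.64. F = 7.928, F_crit ≈ 3.195. Reject H₀.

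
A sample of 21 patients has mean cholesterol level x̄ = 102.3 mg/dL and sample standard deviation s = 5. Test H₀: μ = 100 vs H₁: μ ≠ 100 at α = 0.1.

t = (x̄ - μ₀)/(s/√n) = (102.3 - 100)/(5/√21) = 2.108. df = 20, critical t = ±1.725. Reject H₀.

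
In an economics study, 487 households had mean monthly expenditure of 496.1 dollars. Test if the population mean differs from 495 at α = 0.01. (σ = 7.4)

z = (x̄ - μ₀)/(σ/√n) = (496.1 - 495)/(7.4/√487) = 3.28. Critical value: ±2.576. Since |3.28| > 2.576, Reject H₀.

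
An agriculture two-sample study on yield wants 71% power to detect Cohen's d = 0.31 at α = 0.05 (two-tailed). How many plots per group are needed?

z_{α/2} = 1.96, z_β = Φ⁻¹(0.71) = 0.553. For small effect (d = 0.31): n per group = 2(z_{α/2} + z_β)²/d² = 2(1.96 + 0.553)²/0.31² = 131.4 → 132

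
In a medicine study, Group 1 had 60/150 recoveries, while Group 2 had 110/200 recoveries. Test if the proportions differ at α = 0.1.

p̂₁ = 0.4, p̂₂ = 0.55, pooled p̂ = 0.486. z = -2.779. Critical: ±1.645. Reject H₀.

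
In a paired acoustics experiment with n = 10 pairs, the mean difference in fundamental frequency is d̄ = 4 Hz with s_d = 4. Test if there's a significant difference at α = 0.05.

t = d̄/(s_d/√n) = 4/(4/√10) = 3.162. df = 9, critical t = ±2.262. Reject H₀.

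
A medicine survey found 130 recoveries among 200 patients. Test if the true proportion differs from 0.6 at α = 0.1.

p̂ = 0.65, p₀ = 0.6. z = (p̂ - p₀)/√(p₀(1-p₀)/n) = 1.443. Critical: ±1.645. Fail to reject H₀.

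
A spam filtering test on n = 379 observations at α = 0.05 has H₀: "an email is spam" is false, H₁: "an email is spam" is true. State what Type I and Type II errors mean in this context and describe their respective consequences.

Type I (false positive): concluding that an email is spam when it is not — a legitimate email is sent to the spam folder and the user misses it. Type II (false negative): failing to conclude that an email is spam when it is — a spam email lands in the inbox. Which is costlier depends on domain priorities and is a judgement call rather than a statistical fact.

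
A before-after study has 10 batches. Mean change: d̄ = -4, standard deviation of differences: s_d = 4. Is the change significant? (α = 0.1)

t = d̄/(s_d/√n) = -4/(4/√10) = -3.162. df = 9, critical t = ±1.833. Reject H₀.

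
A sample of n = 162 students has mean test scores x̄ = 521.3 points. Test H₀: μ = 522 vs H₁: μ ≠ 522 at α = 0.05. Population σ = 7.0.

z = (x̄ - μ₀)/(σ/√n) = (521.3 - 522)/(7.0/√162) = -1.273. Critical value: ±1.96. Since |-1.273| ≤ 1.96, Fail to reject H₀.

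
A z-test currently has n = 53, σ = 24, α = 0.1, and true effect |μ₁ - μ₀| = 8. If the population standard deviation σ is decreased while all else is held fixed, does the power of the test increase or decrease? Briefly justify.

Power increases: a smaller σ shrinks the standard error σ/√n, moving the sampling distribution under H₁ further from the critical value.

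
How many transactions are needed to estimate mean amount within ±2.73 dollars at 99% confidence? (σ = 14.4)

n = (z*σ/E)² = (2.576×14.4/2.73)² = 184.6 → n = 185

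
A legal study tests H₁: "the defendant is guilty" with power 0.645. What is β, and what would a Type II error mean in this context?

β = 1 - power = 1 - 0.645 = 0.355. A Type II error is failing to reject H₀ when H₀ is false (false negative) — here, failing to conclude that the defendant is guilty when in fact it is true. Consequence: acquitting a guilty person.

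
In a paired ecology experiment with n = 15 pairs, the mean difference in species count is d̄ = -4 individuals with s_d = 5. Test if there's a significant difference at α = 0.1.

t = d̄/(s_d/√n) = -4/(5/√15) = -3.098. df = 14, critical t = ±1.761. Reject H₀.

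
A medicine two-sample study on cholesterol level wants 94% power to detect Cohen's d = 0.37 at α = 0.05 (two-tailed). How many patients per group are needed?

z_{α/2} = 1.96, z_β = Φ⁻¹(0.94) = 1.555. For small effect (d = 0.37): n per group = 2(z_{α/2} + z_β)²/d² = 2(1.96 + 1.555)²/0.37² = 180.5 → 181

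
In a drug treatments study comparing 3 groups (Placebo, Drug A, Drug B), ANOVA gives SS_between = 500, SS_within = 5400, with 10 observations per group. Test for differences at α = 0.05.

df_between = 2, df_within = 27. F = MS_between/MS_within = 250.0/200.0 = 1.25. F_crit ≈ 3.354. Fail to reject H₀.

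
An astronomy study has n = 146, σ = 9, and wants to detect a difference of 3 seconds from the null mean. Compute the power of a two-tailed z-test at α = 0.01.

SE = σ/√n = 9/√146 = 0.745. Non-centrality λ = d/SE = 3/0.745 = 4.028. Power ≈ Φ(λ - z_{α/2}) = Φ(4.028 - 2.576) = Φ(1.452) = 0.927.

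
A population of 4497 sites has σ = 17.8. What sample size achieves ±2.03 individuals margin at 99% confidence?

Without FPC: n₀ = (2.576×17.8/2.03)² = 510.199. With FPC: n = n₀N/(n₀+N-1) = 458.3 → n = 459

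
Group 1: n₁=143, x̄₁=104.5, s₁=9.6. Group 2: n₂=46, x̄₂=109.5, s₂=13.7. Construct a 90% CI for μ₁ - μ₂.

Difference = -5.0. SE = √(9.6²/143 + 13.7²/46) = 2.174. CI = (-8.58, -1.42)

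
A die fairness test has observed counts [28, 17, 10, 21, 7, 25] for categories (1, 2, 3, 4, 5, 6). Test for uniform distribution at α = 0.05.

Expected = 18 each. χ² = Σ(O-E)²/E = 19.111. df = 5, critical value = 11.07. Reject H₀.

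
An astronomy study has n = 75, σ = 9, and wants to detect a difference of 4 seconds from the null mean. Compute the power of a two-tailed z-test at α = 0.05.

SE = σ/√n = 9/√75 = 1.039. Non-centrality λ = d/SE = 4/1.039 = 3.849. Power ≈ Φ(λ - z_{α/2}) = Φ(3.849 - 1.96) = Φ(1.889) = 0.971.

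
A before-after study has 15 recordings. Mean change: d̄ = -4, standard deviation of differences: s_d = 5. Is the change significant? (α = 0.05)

t = d̄/(s_d/√n) = -4/(5/√15) = -3.098. df = 14, critical t = ±2.145. Reject H₀.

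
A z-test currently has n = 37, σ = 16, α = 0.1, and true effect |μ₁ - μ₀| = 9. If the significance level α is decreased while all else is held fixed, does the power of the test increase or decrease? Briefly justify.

Power decreases: a smaller α raises the critical value, so less of the H₁ sampling distribution falls in the rejection region.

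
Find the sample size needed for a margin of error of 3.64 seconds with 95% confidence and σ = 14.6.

n = (z*σ/E)² = (1.96×14.6/3.64)² = 61.8 → n = 62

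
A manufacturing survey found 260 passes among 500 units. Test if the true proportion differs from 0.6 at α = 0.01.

p̂ = 0.52, p₀ = 0.6. z = (p̂ - p₀)/√(p₀(1-p₀)/n) = -3.651. Critical: ±2.576. Reject H₀.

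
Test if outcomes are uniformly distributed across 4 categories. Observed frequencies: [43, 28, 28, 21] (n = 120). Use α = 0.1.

Expected = 30 each. χ² = Σ(O-E)²/E = 8.6. df = 3, critical value = 6.251. Reject H₀.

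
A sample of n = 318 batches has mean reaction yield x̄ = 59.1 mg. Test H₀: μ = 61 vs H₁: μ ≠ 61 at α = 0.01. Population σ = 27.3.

z = (x̄ - μ₀)/(σ/√n) = (59.1 - 61)/(27.3/√318) = -1.241. Critical value: ±2.576. Since |-1.241| ≤ 2.576, Fail to reject H₀.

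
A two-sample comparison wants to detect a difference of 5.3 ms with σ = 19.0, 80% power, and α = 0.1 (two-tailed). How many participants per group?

n per group = 2(z_α/2 + z_β)²σ²/d² = 2×(1.645 + 0.84)²×19.0²/5.3² = 158.7 → n = 159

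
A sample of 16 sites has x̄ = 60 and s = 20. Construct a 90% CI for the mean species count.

CI = x̄ ± t*(s/√n) = 60 ± 1.753(20/√16) = (51.23, 68.77)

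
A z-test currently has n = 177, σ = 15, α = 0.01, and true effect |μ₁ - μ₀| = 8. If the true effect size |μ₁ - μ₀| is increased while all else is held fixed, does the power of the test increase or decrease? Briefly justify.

Power increases: a larger true effect increases the non-centrality λ = |μ₁ - μ₀|/(σ/√n).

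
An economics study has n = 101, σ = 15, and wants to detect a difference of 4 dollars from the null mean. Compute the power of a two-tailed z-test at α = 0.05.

SE = σ/√n = 15/√101 = 1.493. Non-centrality λ = d/SE = 4/1.493 = 2.68. Power ≈ Φ(λ - z_{α/2}) = Φ(2.68 - 1.96) = Φ(0.72) = 0.764.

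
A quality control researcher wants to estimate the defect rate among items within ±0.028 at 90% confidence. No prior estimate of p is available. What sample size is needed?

Conservative approach: use p = 0.5 (maximizes p(1-p) = 0.25). n = z²(0.25)/E² = 1.645²×0.25/0.028² = 862.9 → n = 863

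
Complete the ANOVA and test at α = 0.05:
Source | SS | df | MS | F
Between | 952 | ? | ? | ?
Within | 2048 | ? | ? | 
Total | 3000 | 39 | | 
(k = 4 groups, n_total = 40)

df_between = 3, df_within = 36. MS_between = 317.33, MS_within = 56.89. F = 5.578, F_crit ≈ 2.866. Reject H₀.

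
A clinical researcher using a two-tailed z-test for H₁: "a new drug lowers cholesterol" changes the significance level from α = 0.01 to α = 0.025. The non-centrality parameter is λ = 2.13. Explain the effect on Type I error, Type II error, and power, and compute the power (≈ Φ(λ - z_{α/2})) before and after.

Increasing α from 0.01 to 0.025:
• Type I error rate increases (α is the Type I rate by definition).
• Critical value moves from z_{α/2} = 2.576 to 2.241, so power = Φ(λ - z_{α/2}) goes from Φ(2.13 - 2.576) = 0.328 to Φ(2.13 - 2.241) = 0.456.
• Type II error rate β = 1 - power therefore decreases (0.672 → 0.544).
Appropriate when false negatives are costly — here, shelving an effective drug — patients miss out on a treatment that would have helped.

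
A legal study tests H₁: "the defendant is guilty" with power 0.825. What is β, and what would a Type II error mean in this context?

β = 1 - power = 1 - 0.825 = 0.175. A Type II error is failing to reject H₀ when H₀ is false (false negative) — here, failing to conclude that the defendant is guilty when in fact it is true. Consequence: acquitting a guilty person.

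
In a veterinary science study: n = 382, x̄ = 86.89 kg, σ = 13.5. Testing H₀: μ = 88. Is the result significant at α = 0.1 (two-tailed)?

z = (86.89 - 88)/(13.5/√382) = -1.607. Since |z| ≤ 1.645, not significant at α = 0.1.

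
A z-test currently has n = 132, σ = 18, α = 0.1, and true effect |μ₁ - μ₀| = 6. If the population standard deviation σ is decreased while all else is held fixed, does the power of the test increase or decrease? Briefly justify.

Power increases: a smaller σ shrinks the standard error σ/√n, moving the sampling distribution under H₁ further from the critical value.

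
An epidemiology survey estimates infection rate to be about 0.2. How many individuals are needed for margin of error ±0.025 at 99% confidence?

n = z²p(1-p)/E² = 2.576²×0.2×0.8/0.025² = 1698.8 → n = 1699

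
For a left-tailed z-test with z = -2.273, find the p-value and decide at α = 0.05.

p = P(Z < -2.273) = Φ(-2.273) ≈ 0.0115. Since p < 0.05, reject H₀ (significant) at α = 0.05.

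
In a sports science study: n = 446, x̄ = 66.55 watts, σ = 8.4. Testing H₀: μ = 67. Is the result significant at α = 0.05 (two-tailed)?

z = (66.55 - 67)/(8.4/√446) = -1.131. Since |z| ≤ 1.96, not significant at α = 0.05.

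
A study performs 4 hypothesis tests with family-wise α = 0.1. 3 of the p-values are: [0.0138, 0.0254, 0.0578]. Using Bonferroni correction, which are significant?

Bonferroni α = 0.1/4 = 0.025. Significant p-values: [0.0138]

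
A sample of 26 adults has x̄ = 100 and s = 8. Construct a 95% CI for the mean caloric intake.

CI = x̄ ± t*(s/√n) = 100 ± 2.06(8/√26) = (96.77, 103.23)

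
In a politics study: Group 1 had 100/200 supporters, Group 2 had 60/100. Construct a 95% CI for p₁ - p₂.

p̂₁ = 0.5, p̂₂ = 0.6. Difference = -0.1. CI = (-0.218, 0.018)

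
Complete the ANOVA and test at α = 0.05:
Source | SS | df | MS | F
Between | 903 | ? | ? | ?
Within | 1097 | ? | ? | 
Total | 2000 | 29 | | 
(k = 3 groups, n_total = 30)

df_between = 2, df_within = 27. MS_between = 451.5, MS_within = 40.63. F = 11.113, F_crit ≈ 3.354. Reject H₀.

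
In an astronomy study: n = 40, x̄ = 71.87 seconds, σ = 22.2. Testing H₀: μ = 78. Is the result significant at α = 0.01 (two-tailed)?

z = (71.87 - 78)/(22.2/√40) = -1.746. Since |z| ≤ 2.576, not significant at α = 0.01.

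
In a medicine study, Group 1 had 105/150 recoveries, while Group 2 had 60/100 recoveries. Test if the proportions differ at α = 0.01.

p̂₁ = 0.7, p̂₂ = 0.6, pooled p̂ = 0.66. z = 1.635. Critical: ±2.576. Fail to reject H₀.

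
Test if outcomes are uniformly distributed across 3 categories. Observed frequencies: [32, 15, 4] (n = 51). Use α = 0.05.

Expected = 17 each. χ² = Σ(O-E)²/E = 23.412. df = 2, critical value = 5.991. Reject H₀.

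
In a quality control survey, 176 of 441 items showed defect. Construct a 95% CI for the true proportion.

p̂ = 0.399. CI = p̂ ± z*√(p̂(1-p̂)/n) = (0.353, 0.445)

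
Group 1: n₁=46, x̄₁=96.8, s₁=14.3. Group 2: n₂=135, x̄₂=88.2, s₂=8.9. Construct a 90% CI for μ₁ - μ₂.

Difference = 8.6. SE = √(14.3²/46 + 8.9²/135) = 2.243. CI = (4.91, 12.29)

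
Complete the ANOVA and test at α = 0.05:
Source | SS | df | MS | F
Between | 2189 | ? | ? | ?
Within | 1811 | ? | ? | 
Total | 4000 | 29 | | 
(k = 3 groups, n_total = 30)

df_between = 2, df_within = 27. MS_between = 1094.5, MS_within = 67.07. F = 16.318, F_crit ≈ 3.354. Reject H₀.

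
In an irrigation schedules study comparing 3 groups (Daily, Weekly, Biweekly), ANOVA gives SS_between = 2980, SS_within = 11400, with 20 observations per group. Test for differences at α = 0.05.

df_between = 2, df_within = 57. F = MS_between/MS_within = 1490.0/200.0 = 7.45. F_crit ≈ 3.159. Reject H₀. At least one mean differs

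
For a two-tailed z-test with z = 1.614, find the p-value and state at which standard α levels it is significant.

p = 2·P(Z > |1.614|) = 2·(1 - Φ(1.614)) ≈ 0.1065. Not significant at any standard level.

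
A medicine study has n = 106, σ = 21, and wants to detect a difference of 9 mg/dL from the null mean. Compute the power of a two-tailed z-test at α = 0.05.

SE = σ/√n = 21/√106 = 2.04. Non-centrality λ = d/SE = 9/2.04 = 4.412. Power ≈ Φ(λ - z_{α/2}) = Φ(4.412 - 1.96) = Φ(2.452) = 0.993.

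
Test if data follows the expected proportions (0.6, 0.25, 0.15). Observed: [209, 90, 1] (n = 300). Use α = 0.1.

Expected: [180.0, 75.0, 45.0]. χ² = 50.694. df = 2, critical = 4.605. Reject H₀.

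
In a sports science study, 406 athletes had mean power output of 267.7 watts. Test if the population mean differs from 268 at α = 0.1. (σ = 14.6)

z = (x̄ - μ₀)/(σ/√n) = (267.7 - 268)/(14.6/√406) = -0.414. Critical value: ±1.645. Since |-0.414| ≤ 1.645, Fail to reject H₀.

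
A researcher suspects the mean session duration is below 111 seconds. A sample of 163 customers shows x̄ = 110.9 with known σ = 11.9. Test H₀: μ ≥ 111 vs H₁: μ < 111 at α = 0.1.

z = -0.107. Critical value: -1.28. Fail to reject H₀.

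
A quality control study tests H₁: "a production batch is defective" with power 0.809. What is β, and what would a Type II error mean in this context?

β = 1 - power = 1 - 0.809 = 0.191. A Type II error is failing to reject H₀ when H₀ is false (false negative) — here, failing to conclude that a production batch is defective when in fact it is true. Consequence: shipping a defective batch — faulty products reach customers.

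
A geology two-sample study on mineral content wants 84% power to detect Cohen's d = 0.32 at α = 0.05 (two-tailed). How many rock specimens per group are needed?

z_{α/2} = 1.96, z_β = Φ⁻¹(0.84) = 0.994. For small effect (d = 0.32): n per group = 2(z_{α/2} + z_β)²/d² = 2(1.96 + 0.994)²/0.32² = 170.4 → 171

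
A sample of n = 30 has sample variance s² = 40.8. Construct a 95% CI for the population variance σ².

df = 29. χ²_{0.025} = 45.722, χ²_{0.975} = 16.047. CI for σ² = ((n-1)s²/χ²_{α/2}, (n-1)s²/χ²_{1-α/2}) = (29·40.8/45.722, 29·40.8/16.047) = (25.88, 73.73)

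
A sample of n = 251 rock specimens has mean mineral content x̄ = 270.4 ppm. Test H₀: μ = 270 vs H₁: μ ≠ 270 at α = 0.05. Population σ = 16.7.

z = (x̄ - μ₀)/(σ/√n) = (270.4 - 270)/(16.7/√251) = 0.379. Critical value: ±1.96. Since |0.379| ≤ 1.96, Fail to reject H₀.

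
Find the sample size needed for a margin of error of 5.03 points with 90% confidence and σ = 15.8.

n = (z*σ/E)² = (1.645×15.8/5.03)² = 26.7 → n = 27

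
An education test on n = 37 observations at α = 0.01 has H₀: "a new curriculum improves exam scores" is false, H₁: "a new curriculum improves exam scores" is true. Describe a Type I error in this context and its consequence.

Type I error: rejecting H₀ when it is true — concluding that a new curriculum improves exam scores when in fact it is not. Consequence: adopting a curriculum that gives no real benefit — disruption for nothing.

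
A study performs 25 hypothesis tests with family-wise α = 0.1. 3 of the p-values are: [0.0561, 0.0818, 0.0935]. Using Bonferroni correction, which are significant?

Bonferroni α = 0.1/25 = 0.004. None of the given p-values are significant.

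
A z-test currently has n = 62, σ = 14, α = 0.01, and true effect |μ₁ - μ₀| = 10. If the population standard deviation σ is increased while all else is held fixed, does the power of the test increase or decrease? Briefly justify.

Power decreases: a larger σ inflates the standard error σ/√n, pulling the sampling distribution under H₁ back toward the critical value.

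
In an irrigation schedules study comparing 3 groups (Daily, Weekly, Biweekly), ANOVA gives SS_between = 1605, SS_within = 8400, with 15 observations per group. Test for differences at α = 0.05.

df_between = 2, df_within = 42. F = MS_between/MS_within = 802.5/200.0 = 4.013. F_crit ≈ 3.22. Reject H₀. At least one mean differs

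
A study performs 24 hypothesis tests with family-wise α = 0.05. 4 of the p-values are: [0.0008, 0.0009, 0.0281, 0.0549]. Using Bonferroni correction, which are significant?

Bonferroni α = 0.05/24 = 0.00208. Significant p-values: [0.0008, 0.0009]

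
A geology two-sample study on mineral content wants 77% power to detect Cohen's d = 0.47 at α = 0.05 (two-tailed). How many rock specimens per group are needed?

z_{α/2} = 1.96, z_β = Φ⁻¹(0.77) = 0.739. For small effect (d = 0.47): n per group = 2(z_{α/2} + z_β)²/d² = 2(1.96 + 0.739)²/0.47² = 66.0 → 66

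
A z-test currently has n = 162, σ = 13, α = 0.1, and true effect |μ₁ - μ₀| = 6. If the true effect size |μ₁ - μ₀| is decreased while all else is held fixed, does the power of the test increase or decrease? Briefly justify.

Power decreases: a smaller true effect decreases the non-centrality λ = |μ₁ - μ₀|/(σ/√n).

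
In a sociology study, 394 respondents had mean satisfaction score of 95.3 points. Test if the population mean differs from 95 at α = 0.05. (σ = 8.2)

z = (x̄ - μ₀)/(σ/√n) = (95.3 - 95)/(8.2/√394) = 0.726. Critical value: ±1.96. Since |0.726| ≤ 1.96, Fail to reject H₀.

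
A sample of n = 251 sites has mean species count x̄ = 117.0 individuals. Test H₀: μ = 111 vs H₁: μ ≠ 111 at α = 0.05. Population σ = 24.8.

z = (x̄ - μ₀)/(σ/√n) = (117.0 - 111)/(24.8/√251) = 3.833. Critical value: ±1.96. Since |3.833| > 1.96, Reject H₀.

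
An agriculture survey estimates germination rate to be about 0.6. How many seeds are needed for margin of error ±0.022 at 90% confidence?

n = z²p(1-p)/E² = 1.645²×0.6×0.4/0.022² = 1341.8 → n = 1342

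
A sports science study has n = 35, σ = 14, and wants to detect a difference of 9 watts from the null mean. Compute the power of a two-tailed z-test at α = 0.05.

SE = σ/√n = 14/√35 = 2.366. Non-centrality λ = d/SE = 9/2.366 = 3.803. Power ≈ Φ(λ - z_{α/2}) = Φ(3.803 - 1.96) = Φ(1.843) = 0.967.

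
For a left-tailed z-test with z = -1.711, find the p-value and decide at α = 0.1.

p = P(Z < -1.711) = Φ(-1.711) ≈ 0.0435. Since p < 0.1, reject H₀ (significant) at α = 0.1.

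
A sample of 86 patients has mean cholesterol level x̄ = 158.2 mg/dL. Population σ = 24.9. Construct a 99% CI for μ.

CI = x̄ ± z*(σ/√n) = 158.2 ± 2.576(24.9/√86) = 158.2 ± 6.92 = (151.28, 165.12)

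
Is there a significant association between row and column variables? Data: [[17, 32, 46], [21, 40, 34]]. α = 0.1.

χ² = 3.11. df = 2, critical = 4.605. Fail to reject H₀. No evidence of dependence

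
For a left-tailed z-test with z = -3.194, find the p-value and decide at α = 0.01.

p = P(Z < -3.194) = Φ(-3.194) ≈ 0.0007. Since p < 0.01, reject H₀ (significant) at α = 0.01.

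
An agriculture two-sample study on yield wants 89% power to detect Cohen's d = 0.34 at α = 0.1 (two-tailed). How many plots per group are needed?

z_{α/2} = 1.645, z_β = Φ⁻¹(0.89) = 1.227. For small effect (d = 0.34): n per group = 2(z_{α/2} + z_β)²/d² = 2(1.645 + 1.227)²/0.34² = 142.7 → 143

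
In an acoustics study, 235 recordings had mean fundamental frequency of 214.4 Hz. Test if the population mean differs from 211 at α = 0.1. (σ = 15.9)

z = (x̄ - μ₀)/(σ/√n) = (214.4 - 211)/(15.9/√235) = 3.278. Critical value: ±1.645. Since |3.278| > 1.645, Reject H₀.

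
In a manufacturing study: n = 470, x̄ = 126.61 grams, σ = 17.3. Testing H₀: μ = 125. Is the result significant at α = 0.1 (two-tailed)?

z = (126.61 - 125)/(17.3/√470) = 2.018. Since |z| > 1.645, significant at α = 0.1.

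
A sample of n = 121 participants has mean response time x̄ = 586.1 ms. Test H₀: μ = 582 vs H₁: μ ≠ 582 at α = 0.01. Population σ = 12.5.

z = (x̄ - μ₀)/(σ/√n) = (586.1 - 582)/(12.5/√121) = 3.608. Critical value: ±2.576. Since |3.608| > 2.576, Reject H₀.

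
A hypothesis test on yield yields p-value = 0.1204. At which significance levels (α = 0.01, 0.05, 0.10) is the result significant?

p = 0.1204. Not significant at any of the given levels.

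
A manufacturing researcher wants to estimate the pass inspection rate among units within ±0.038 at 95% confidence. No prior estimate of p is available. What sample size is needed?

Conservative approach: use p = 0.5 (maximizes p(1-p) = 0.25). n = z²(0.25)/E² = 1.96²×0.25/0.038² = 665.1 → n = 666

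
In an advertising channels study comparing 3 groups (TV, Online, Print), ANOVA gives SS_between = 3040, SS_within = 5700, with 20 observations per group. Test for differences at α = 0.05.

df_between = 2, df_within = 57. F = MS_between/MS_within = 1520.0/100.0 = 15.2. F_crit ≈ 3.159. Reject H₀. At least one mean differs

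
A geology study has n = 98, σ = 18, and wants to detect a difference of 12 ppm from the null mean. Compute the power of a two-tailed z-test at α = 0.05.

SE = σ/√n = 18/√98 = 1.818. Non-centrality λ = d/SE = 12/1.818 = 6.6. Power ≈ Φ(λ - z_{α/2}) = Φ(6.6 - 1.96) = Φ(4.64) = 1.0.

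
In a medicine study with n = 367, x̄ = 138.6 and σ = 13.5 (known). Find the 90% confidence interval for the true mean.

CI = x̄ ± z*(σ/√n) = 138.6 ± 1.645(13.5/√367) = 138.6 ± 1.16 = (137.44, 139.76)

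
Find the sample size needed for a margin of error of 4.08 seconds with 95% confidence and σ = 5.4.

n = (z*σ/E)² = (1.96×5.4/4.08)² = 6.7 → n = 7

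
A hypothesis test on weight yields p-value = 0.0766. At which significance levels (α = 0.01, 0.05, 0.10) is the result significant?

p = 0.0766. Significant at: α = 0.1.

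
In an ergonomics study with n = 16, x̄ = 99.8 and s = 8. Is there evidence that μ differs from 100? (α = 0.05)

t = (x̄ - μ₀)/(s/√n) = (99.8 - 100)/(8/√16) = -0.1. df = 15, critical t = ±2.131. Fail to reject H₀.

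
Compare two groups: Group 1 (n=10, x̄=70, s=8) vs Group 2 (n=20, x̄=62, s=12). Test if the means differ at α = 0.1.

Pooled sp = 10.88. t = 1.899, df = 28. Critical t = ±1.701. Reject H₀.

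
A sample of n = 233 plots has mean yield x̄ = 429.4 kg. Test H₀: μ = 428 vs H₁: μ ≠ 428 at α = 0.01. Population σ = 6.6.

z = (x̄ - μ₀)/(σ/√n) = (429.4 - 428)/(6.6/√233) = 3.238. Critical value: ±2.576. Since |3.238| > 2.576, Reject H₀.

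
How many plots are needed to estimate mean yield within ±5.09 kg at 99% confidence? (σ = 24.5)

n = (z*σ/E)² = (2.576×24.5/5.09)² = 153.7 → n = 154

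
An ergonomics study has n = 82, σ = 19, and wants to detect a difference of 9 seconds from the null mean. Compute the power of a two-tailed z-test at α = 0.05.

SE = σ/√n = 19/√82 = 2.098. Non-centrality λ = d/SE = 9/2.098 = 4.289. Power ≈ Φ(λ - z_{α/2}) = Φ(4.289 - 1.96) = Φ(2.329) = 0.99.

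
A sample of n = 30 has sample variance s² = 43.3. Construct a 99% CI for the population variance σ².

df = 29. χ²_{0.005} = 52.336, χ²_{0.995} = 13.121. CI for σ² = ((n-1)s²/χ²_{α/2}, (n-1)s²/χ²_{1-α/2}) = (29·43.3/52.336, 29·43.3/13.121) = (23.99, 95.7)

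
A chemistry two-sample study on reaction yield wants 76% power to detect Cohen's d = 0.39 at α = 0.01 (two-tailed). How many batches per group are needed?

z_{α/2} = 2.576, z_β = Φ⁻¹(0.76) = 0.706. For small effect (d = 0.39): n per group = 2(z_{α/2} + z_β)²/d² = 2(2.576 + 0.706)²/0.39² = 141.6 → 142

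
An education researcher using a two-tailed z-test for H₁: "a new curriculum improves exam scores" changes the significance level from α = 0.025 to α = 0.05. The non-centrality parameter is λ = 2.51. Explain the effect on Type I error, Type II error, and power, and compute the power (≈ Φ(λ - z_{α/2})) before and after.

Increasing α from 0.025 to 0.05:
• Type I error rate increases (α is the Type I rate by definition).
• Critical value moves from z_{α/2} = 2.241 to 1.96, so power = Φ(λ - z_{α/2}) goes from Φ(2.51 - 2.241) = 0.606 to Φ(2.51 - 1.96) = 0.709.
• Type II error rate β = 1 - power therefore decreases (0.394 → 0.291).
Appropriate when false negatives are costly — here, keeping the old curriculum when the new one would have helped students.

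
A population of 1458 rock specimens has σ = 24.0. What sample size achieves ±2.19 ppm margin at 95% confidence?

Without FPC: n₀ = (1.96×24.0/2.19)² = 461.367. With FPC: n = n₀N/(n₀+N-1) = 350.6 → n = 351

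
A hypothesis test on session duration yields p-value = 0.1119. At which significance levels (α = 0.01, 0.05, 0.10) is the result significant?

p = 0.1119. Not significant at any of the given levels.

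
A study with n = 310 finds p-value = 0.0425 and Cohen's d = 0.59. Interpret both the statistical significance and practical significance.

Statistically significant (p = 0.0425 < 0.05). Cohen's d = 0.59 indicates a medium effect size. Both statistical and practical significance should be considered.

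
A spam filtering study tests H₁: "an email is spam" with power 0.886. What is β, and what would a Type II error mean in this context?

β = 1 - power = 1 - 0.886 = 0.114. A Type II error is failing to reject H₀ when H₀ is false (false negative) — here, failing to conclude that an email is spam when in fact it is true. Consequence: a spam email lands in the inbox.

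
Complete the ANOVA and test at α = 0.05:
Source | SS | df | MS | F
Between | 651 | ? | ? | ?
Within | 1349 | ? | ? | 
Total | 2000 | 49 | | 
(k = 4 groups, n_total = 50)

df_between = 3, df_within = 46. MS_between = 217.0, MS_within = 29.33. F = 7.4, F_crit ≈ 2.807. Reject H₀.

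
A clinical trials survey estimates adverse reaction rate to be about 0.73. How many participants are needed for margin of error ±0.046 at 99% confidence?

n = z²p(1-p)/E² = 2.576²×0.73×0.27/0.046² = 618.1 → n = 619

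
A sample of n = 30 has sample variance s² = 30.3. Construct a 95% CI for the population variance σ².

df = 29. χ²_{0.025} = 45.722, χ²_{0.975} = 16.047. CI for σ² = ((n-1)s²/χ²_{α/2}, (n-1)s²/χ²_{1-α/2}) = (29·30.3/45.722, 29·30.3/16.047) = (19.22, 54.76)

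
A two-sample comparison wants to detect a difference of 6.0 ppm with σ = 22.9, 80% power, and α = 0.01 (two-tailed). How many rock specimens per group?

n per group = 2(z_α/2 + z_β)²σ²/d² = 2×(2.576 + 0.84)²×22.9²/6.0² = 340.0 → n = 340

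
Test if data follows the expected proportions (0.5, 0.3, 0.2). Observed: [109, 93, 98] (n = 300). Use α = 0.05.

Expected: [150.0, 90.0, 60.0]. χ² = 35.373. df = 2, critical = 5.991. Reject H₀.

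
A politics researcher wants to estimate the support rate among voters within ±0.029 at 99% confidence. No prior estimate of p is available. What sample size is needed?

Conservative approach: use p = 0.5 (maximizes p(1-p) = 0.25). n = z²(0.25)/E² = 2.576²×0.25/0.029² = 1972.6 → n = 1973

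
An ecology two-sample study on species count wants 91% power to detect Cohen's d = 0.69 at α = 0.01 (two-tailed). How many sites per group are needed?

z_{α/2} = 2.576, z_β = Φ⁻¹(0.91) = 1.341. For medium effect (d = 0.69): n per group = 2(z_{α/2} + z_β)²/d² = 2(2.576 + 1.341)²/0.69² = 64.5 → 65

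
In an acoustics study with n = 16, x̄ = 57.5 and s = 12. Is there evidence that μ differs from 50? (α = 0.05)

t = (x̄ - μ₀)/(s/√n) = (57.5 - 50)/(12/√16) = 2.5. df = 15, critical t = ±2.131. Reject H₀.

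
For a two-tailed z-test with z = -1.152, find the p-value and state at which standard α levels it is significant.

p = 2·P(Z > |-1.152|) = 2·(1 - Φ(1.152)) ≈ 0.2493. Not significant at any standard level.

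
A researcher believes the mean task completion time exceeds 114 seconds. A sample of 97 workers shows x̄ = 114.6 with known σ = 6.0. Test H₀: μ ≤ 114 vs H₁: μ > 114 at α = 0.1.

z = 0.985. Critical value: 1.28. Fail to reject H₀.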